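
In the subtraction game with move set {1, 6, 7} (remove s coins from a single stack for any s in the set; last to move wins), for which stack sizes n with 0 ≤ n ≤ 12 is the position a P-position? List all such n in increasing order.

0, 2, 4, 12

Grundy values for subtraction set {1, 6, 7}:
g(0) = mex{} = 0
g(1) = mex{0} = 1
g(2) = mex{1} = 0
g(3) = mex{0} = 1
g(4) = mex{1} = 0
g(5) = mex{0} = 1
g(6) = mex{0,1} = 2
g(7) = mex{0,1,2} = 3
g(8) = mex{0,1,3} = 2
g(9) = mex{0,1,2} = 3
g(10) = mex{0,1,3} = 2
g(11) = mex{0,1,2} = 3
g(12) = mex{1,2,3} = 0
The P-positions (g = 0) in 0..12 are 0, 2, 4, 12.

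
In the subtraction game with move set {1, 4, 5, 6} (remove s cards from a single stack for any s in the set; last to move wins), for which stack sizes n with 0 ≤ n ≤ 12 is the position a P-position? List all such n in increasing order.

0, 2, 9, 11

Build the Grundy sequence with g(k) = mex{g(k−s) : s ∈ {1, 4, 5, 6}, s ≤ k}:
k:     0  1  2  3  4  5  6  7  8  9 10 11 12
g(k):  0  1  0  1  2  3  2  3  4  0  1  0  1
The P-positions (g = 0) in 0..12 are 0, 2, 9, 11.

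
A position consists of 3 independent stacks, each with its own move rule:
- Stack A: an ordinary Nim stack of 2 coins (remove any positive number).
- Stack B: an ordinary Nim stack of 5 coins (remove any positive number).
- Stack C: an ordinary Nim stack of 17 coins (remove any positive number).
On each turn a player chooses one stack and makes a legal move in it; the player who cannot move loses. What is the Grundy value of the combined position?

22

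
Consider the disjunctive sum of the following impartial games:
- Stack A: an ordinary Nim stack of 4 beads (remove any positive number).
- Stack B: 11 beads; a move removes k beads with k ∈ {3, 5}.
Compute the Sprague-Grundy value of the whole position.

Stack A is a plain Nim stack of size 4, so its Grundy value is 4.
Grundy values for stack B (subtraction set {3, 5}):
g(0) = mex{} = 0
g(1) = mex{} = 0
g(2) = mex{} = 0
g(3) = mex{0} = 1
g(4) = mex{0} = 1
g(5) = mex{0} = 1
g(6) = mex{0,1} = 2
g(7) = mex{0,1} = 2
g(8) = mex{1} = 0
g(9) = mex{1,2} = 0
g(10) = mex{1,2} = 0
g(11) = mex{0,2} = 1
So g(11) = 1.
The value of a disjunctive sum is the nim-sum of the parts.
Combined value = 4 ⊕ 1 = 5.

5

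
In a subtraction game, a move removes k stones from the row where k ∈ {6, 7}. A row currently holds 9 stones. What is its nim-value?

Compute g(0), g(1), … for moves {6, 7}:
g(0) = mex{} = 0
g(1) = mex{} = 0
g(2) = mex{} = 0
g(3) = mex{} = 0
g(4) = mex{} = 0
g(5) = mex{} = 0
g(6) = mex{0} = 1
g(7) = mex{0} = 1
g(8) = mex{0} = 1
g(9) = mex{0} = 1
So g(9) = 1.

1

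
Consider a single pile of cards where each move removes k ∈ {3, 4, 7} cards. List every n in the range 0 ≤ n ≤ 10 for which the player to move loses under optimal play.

Grundy values for subtraction set {3, 4, 7}:
g(0) = mex{} = 0
g(1) = mex{} = 0
g(2) = mex{} = 0
g(3) = mex{0} = 1
g(4) = mex{0} = 1
g(5) = mex{0} = 1
g(6) = mex{0,1} = 2
g(7) = mex{0,1} = 2
g(8) = mex{0,1} = 2
g(9) = mex{0,1,2} = 3
g(10) = mex{1,2} = 0
The P-positions (g = 0) in 0..10 are 0, 1, 2, 10.

0, 1, 2, 10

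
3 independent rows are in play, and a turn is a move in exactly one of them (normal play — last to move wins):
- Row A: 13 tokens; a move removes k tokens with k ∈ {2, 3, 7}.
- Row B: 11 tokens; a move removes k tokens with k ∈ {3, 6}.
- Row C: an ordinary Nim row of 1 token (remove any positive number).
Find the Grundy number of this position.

0

For row A, compute g(0), g(1), … with moves {2, 3, 7}:
g(0) = mex{} = 0
g(1) = mex{} = 0
g(2) = mex{0} = 1
g(3) = mex{0} = 1
g(4) = mex{0,1} = 2
g(5) = mex{1} = 0
g(6) = mex{1,2} = 0
g(7) = mex{0,2} = 1
g(8) = mex{0} = 1
g(9) = mex{0,1} = 2
g(10) = mex{1} = 0
g(11) = mex{1,2} = 0
g(12) = mex{0,2} = 1
g(13) = mex{0} = 1
So g(13) = 1.
Build the Grundy sequence for row B with g(k) = mex{g(k−s) : s ∈ {3, 6}, s ≤ k}:
g(0) = mex{} = 0
g(1) = mex{} = 0
g(2) = mex{} = 0
g(3) = mex{0} = 1
g(4) = mex{0} = 1
g(5) = mex{0} = 1
g(6) = mex{0,1} = 2
g(7) = mex{0,1} = 2
g(8) = mex{0,1} = 2
g(9) = mex{1,2} = 0
g(10) = mex{1,2} = 0
g(11) = mex{1,2} = 0
So g(11) = 0.
Row C is a plain Nim row of size 1, so its Grundy value is 1.
By the Sprague-Grundy theorem, the Grundy value of a sum of independent games is the XOR of the component values.
Combined value = 1 XOR 0 XOR 1 = 0.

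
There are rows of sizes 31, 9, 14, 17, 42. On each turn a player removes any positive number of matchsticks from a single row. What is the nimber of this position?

35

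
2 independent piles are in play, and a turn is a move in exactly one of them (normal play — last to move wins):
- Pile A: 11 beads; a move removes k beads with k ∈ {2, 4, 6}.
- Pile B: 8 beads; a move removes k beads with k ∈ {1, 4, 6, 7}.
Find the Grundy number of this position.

For pile A, compute g(0), g(1), … with moves {2, 4, 6}:
g(0) = mex{} = 0
g(1) = mex{} = 0
g(2) = mex{0} = 1
g(3) = mex{0} = 1
g(4) = mex{0,1} = 2
g(5) = mex{0,1} = 2
g(6) = mex{0,1,2} = 3
g(7) = mex{0,1,2} = 3
g(8) = mex{1,2,3} = 0
g(9) = mex{1,2,3} = 0
g(10) = mex{0,2,3} = 1
g(11) = mex{0,2,3} = 1
So g(11) = 1.
For pile B, compute g(0), g(1), … with moves {1, 4, 6, 7}:
k:     0  1  2  3  4  5  6  7  8
g(k):  0  1  0  1  2  0  1  2  3
So g(8) = 3.
By the Sprague-Grundy theorem, the Grundy value of a sum of independent games is the XOR of the component values.
Combined value = 1 ⊕ 3 = 2.

2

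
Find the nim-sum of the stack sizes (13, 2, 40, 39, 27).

27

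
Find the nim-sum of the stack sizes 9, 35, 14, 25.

61

Compute the nim-sum pairwise:
9 XOR 35 = 42
42 XOR 14 = 36
36 XOR 25 = 61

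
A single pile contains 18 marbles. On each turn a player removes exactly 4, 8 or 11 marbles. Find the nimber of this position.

0

Compute g(0), g(1), … for moves {4, 8, 11}:
k:     0  1  2  3  4  5  6  7  8  9 10 11 12 13 14 15 16 17 18
g(k):  0  0  0  0  1  1  1  1  2  2  2  2  3  3  3  0  0  0  0
So g(18) = 0.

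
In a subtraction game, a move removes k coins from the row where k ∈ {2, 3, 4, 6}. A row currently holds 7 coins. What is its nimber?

Build the Grundy sequence with g(k) = mex{g(k−s) : s ∈ {2, 3, 4, 6}, s ≤ k}:
k:     0  1  2  3  4  5  6  7
g(k):  0  0  1  1  2  2  3  3
So g(7) = 3.

3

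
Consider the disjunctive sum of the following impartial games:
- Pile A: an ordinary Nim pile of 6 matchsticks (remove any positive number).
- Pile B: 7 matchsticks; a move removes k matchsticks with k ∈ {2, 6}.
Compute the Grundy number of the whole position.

Pile A is a plain Nim pile of size 6, so its Grundy value is 6.
Build the Grundy sequence for pile B with g(k) = mex{g(k−s) : s ∈ {2, 6}, s ≤ k}:
k:     0  1  2  3  4  5  6  7
g(k):  0  0  1  1  0  0  1  1
So g(7) = 1.
By the Sprague-Grundy theorem, the Grundy value of a sum of independent games is the XOR of the component values.
Combined value = 6 XOR 1 = 7.

7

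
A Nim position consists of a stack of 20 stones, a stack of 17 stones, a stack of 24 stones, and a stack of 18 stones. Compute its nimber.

15

Bitwise XOR of the heap sizes:
  10100  (20)
  10001  (17)
  11000  (24)
  10010  (18)
  -----
  01111  (15)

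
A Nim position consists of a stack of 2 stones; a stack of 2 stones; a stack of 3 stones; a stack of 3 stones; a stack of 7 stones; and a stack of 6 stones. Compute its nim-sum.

1

Compute the nim-sum pairwise:
2 ^ 2 = 0
0 ^ 3 = 3
3 ^ 3 = 0
0 ^ 7 = 7
7 ^ 6 = 1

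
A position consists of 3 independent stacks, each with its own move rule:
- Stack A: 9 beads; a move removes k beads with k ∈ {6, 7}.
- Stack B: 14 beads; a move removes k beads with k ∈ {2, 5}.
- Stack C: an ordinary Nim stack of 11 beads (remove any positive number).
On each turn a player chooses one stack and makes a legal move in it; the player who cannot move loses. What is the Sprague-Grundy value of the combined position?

10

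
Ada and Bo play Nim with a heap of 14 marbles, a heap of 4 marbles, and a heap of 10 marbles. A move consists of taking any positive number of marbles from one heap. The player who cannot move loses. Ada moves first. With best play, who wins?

Bo wins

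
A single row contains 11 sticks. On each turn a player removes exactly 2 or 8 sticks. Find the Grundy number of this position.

0

Grundy values for subtraction set {2, 8}:
k:     0  1  2  3  4  5  6  7  8  9 10 11
g(k):  0  0  1  1  0  0  1  1  2  2  0  0
So g(11) = 0.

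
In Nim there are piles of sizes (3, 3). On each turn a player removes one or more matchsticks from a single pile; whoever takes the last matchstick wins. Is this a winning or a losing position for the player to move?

Losing position

Compute the nim-sum pairwise:
3 ^ 3 = 0
The nim-sum is 0, so this is a P-position: the player to move is in a losing position under optimal play.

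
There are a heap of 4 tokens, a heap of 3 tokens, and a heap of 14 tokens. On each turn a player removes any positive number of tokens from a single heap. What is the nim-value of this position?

Nim-sum: 4 ⊕ 3 ⊕ 14 = 9.

9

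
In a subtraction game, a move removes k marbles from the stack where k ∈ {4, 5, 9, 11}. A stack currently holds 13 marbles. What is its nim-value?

Build the Grundy sequence with g(k) = mex{g(k−s) : s ∈ {4, 5, 9, 11}, s ≤ k}:
k:     0  1  2  3  4  5  6  7  8  9 10 11 12 13
g(k):  0  0  0  0  1  1  1  1  2  2  2  2  3  3
So g(13) = 3.

3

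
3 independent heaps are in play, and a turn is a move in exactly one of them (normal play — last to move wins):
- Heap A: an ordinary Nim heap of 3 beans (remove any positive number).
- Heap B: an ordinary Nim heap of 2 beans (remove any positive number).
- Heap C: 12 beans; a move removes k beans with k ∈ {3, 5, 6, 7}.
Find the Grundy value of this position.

1

Heap A is a plain Nim heap of size 3, so its Grundy value is 3.
Heap B is a plain Nim heap of size 2, so its Grundy value is 2.
Build the Grundy sequence for heap C with g(k) = mex{g(k−s) : s ∈ {3, 5, 6, 7}, s ≤ k}:
k:     0  1  2  3  4  5  6  7  8  9 10 11 12
g(k):  0  0  0  1  1  1  2  2  2  3  0  0  0
So g(12) = 0.
By the Sprague-Grundy theorem, the Grundy value of a sum of independent games is the XOR of the component values.
Combined value = 3 XOR 2 XOR 0 = 1.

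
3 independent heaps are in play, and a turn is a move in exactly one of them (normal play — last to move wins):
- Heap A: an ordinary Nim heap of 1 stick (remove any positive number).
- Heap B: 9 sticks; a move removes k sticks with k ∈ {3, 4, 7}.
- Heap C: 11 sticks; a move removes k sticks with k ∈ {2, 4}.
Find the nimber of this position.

Heap A is a plain Nim heap of size 1, so its Grundy value is 1.
Grundy values for heap B (subtraction set {3, 4, 7}):
k:     0  1  2  3  4  5  6  7  8  9
g(k):  0  0  0  1  1  1  2  2  2  3
So g(9) = 3.
Build the Grundy sequence for heap C with g(k) = mex{g(k−s) : s ∈ {2, 4}, s ≤ k}:
g(0) = mex{} = 0
g(1) = mex{} = 0
g(2) = mex{0} = 1
g(3) = mex{0} = 1
g(4) = mex{0,1} = 2
g(5) = mex{0,1} = 2
g(6) = mex{1,2} = 0
g(7) = mex{1,2} = 0
g(8) = mex{0,2} = 1
g(9) = mex{0,2} = 1
g(10) = mex{0,1} = 2
g(11) = mex{0,1} = 2
So g(11) = 2.
The value of a disjunctive sum is the nim-sum of the parts.
Combined value = 1 ⊕ 3 ⊕ 2 = 0.

0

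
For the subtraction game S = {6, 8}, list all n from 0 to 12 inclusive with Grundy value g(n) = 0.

0, 1, 2, 3, 4, 5

Compute g(0), g(1), … for moves {6, 8}:
g(0) = mex{} = 0
g(1) = mex{} = 0
g(2) = mex{} = 0
g(3) = mex{} = 0
g(4) = mex{} = 0
g(5) = mex{} = 0
g(6) = mex{0} = 1
g(7) = mex{0} = 1
g(8) = mex{0} = 1
g(9) = mex{0} = 1
g(10) = mex{0} = 1
g(11) = mex{0} = 1
g(12) = mex{0,1} = 2
The P-positions (g = 0) in 0..12 are 0, 1, 2, 3, 4, 5.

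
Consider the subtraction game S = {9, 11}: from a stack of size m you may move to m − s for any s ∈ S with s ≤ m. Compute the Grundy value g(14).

1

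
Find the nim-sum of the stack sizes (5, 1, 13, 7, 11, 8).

Compute the nim-sum pairwise:
5 XOR 1 = 4
4 XOR 13 = 9
9 XOR 7 = 14
14 XOR 11 = 5
5 XOR 8 = 13

13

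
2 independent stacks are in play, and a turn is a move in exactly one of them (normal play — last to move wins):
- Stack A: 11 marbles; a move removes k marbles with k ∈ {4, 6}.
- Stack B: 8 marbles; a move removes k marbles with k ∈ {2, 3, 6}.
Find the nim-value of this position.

2

For stack A, compute g(0), g(1), … with moves {4, 6}:
k:     0  1  2  3  4  5  6  7  8  9 10 11
g(k):  0  0  0  0  1  1  1  1  2  2  0  0
So g(11) = 0.
Build the Grundy sequence for stack B with g(k) = mex{g(k−s) : s ∈ {2, 3, 6}, s ≤ k}:
k:     0  1  2  3  4  5  6  7  8
g(k):  0  0  1  1  2  0  3  1  2
So g(8) = 2.
By the Sprague-Grundy theorem, the Grundy value of a sum of independent games is the XOR of the component values.
Combined value = 0 XOR 2 = 2.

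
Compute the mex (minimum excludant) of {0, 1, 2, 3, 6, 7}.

4

The values 0, 1, 2, 3 are all present; 4 is the first non-negative integer missing from the set.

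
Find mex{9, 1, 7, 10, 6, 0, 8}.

2

The values 0, 1 are all present; 2 is the first non-negative integer missing from the set.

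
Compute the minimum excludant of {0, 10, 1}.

2

The values 0, 1 are all present; 2 is the first non-negative integer missing from the set.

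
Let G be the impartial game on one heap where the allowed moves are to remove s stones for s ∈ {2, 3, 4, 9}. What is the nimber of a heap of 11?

Compute g(0), g(1), … for moves {2, 3, 4, 9}:
g(0) = mex{} = 0
g(1) = mex{} = 0
g(2) = mex{0} = 1
g(3) = mex{0} = 1
g(4) = mex{0,1} = 2
g(5) = mex{0,1} = 2
g(6) = mex{1,2} = 0
g(7) = mex{1,2} = 0
g(8) = mex{0,2} = 1
g(9) = mex{0,2} = 1
g(10) = mex{0,1} = 2
g(11) = mex{0,1} = 2
So g(11) = 2.

2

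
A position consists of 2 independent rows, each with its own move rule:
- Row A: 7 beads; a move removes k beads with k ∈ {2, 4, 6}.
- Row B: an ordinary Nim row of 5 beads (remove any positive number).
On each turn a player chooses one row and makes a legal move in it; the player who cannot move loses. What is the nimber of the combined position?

6

Grundy values for row A (subtraction set {2, 4, 6}):
k:     0  1  2  3  4  5  6  7
g(k):  0  0  1  1  2  2  3  3
So g(7) = 3.
Row B is a plain Nim row of size 5, so its Grundy value is 5.
The value of a disjunctive sum is the nim-sum of the parts.
Combined value = 3 XOR 5 = 6.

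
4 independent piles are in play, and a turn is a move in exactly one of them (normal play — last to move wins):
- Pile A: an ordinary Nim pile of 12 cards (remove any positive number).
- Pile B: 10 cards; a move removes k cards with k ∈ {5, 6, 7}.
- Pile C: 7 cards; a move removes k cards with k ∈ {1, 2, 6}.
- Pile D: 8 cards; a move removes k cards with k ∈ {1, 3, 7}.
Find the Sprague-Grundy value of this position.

14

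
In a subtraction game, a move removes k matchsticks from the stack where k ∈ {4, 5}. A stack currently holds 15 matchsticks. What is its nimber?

Compute g(0), g(1), … for moves {4, 5}:
k:     0  1  2  3  4  5  6  7  8  9 10 11 12 13 14 15
g(k):  0  0  0  0  1  1  1  1  2  0  0  0  0  1  1  1
So g(15) = 1.

1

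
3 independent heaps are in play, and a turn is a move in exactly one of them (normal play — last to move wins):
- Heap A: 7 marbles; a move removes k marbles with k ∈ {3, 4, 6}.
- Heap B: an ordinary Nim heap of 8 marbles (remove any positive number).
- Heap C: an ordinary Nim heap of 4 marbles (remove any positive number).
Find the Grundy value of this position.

14

For heap A, compute g(0), g(1), … with moves {3, 4, 6}:
k:     0  1  2  3  4  5  6  7
g(k):  0  0  0  1  1  1  2  2
So g(7) = 2.
Heap B is a plain Nim heap of size 8, so its Grundy value is 8.
Heap C is a plain Nim heap of size 4, so its Grundy value is 4.
The value of a disjunctive sum is the nim-sum of the parts.
Combined value = 2 XOR 8 XOR 4 = 14.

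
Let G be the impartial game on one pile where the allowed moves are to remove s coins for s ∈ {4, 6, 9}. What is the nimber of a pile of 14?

0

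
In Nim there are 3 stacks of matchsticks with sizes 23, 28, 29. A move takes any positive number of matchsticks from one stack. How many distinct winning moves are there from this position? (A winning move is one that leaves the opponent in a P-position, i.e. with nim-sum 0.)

3

Nim-sum: 23 XOR 28 XOR 29 = 22.
The overall nim-sum is X = 22. A stack of size p has a winning move iff p XOR X < p (reduce it to p XOR X).
  23: 23 XOR 22 = 1 < 23 — winning move (to 1).
  28: 28 XOR 22 = 10 < 28 — winning move (to 10).
  29: 29 XOR 22 = 11 < 29 — winning move (to 11).
That gives 3 winning moves.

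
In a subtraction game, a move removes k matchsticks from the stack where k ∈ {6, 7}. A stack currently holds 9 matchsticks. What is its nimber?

Compute g(0), g(1), … for moves {6, 7}:
g(0) = mex{} = 0
g(1) = mex{} = 0
g(2) = mex{} = 0
g(3) = mex{} = 0
g(4) = mex{} = 0
g(5) = mex{} = 0
g(6) = mex{0} = 1
g(7) = mex{0} = 1
g(8) = mex{0} = 1
g(9) = mex{0} = 1
So g(9) = 1.

1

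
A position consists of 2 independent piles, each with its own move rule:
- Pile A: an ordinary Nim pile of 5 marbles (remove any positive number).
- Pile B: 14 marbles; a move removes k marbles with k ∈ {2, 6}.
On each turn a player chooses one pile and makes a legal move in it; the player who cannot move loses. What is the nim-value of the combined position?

4

Pile A is a plain Nim pile of size 5, so its Grundy value is 5.
Build the Grundy sequence for pile B with g(k) = mex{g(k−s) : s ∈ {2, 6}, s ≤ k}:
k:     0  1  2  3  4  5  6  7  8  9 10 11 12 13 14
g(k):  0  0  1  1  0  0  1  1  0  0  1  1  0  0  1
So g(14) = 1.
By the Sprague-Grundy theorem, the Grundy value of a sum of independent games is the XOR of the component values.
Combined value = 5 XOR 1 = 4.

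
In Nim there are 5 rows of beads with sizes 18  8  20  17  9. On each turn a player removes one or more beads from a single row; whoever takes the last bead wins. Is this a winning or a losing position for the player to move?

Winning position

Nim-sum: 18 ⊕ 8 ⊕ 20 ⊕ 17 ⊕ 9 = 22.
The nim-sum is 22 ≠ 0, so this is an N-position: the player to move can win.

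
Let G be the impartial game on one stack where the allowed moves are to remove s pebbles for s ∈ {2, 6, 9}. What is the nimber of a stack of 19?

Compute g(0), g(1), … for moves {2, 6, 9}:
k:     0  1  2  3  4  5  6  7  8  9 10 11 12 13 14 15 16 17 18 19
g(k):  0  0  1  1  0  0  1  1  0  2  1  3  0  2  1  0  0  1  1  0
So g(19) = 0.

0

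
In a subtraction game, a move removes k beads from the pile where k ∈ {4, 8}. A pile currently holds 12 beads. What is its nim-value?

0

Build the Grundy sequence with g(k) = mex{g(k−s) : s ∈ {4, 8}, s ≤ k}:
g(0) = mex{} = 0
g(1) = mex{} = 0
g(2) = mex{} = 0
g(3) = mex{} = 0
g(4) = mex{0} = 1
g(5) = mex{0} = 1
g(6) = mex{0} = 1
g(7) = mex{0} = 1
g(8) = mex{0,1} = 2
g(9) = mex{0,1} = 2
g(10) = mex{0,1} = 2
g(11) = mex{0,1} = 2
g(12) = mex{1,2} = 0
So g(12) = 0.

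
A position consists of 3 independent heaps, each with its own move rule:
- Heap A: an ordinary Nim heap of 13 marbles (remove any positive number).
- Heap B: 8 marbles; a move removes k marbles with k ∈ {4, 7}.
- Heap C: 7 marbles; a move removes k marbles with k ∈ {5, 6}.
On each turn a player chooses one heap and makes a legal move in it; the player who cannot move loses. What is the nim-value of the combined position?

14

Heap A is a plain Nim heap of size 13, so its Grundy value is 13.
Build the Grundy sequence for heap B with g(k) = mex{g(k−s) : s ∈ {4, 7}, s ≤ k}:
g(0) = mex{} = 0
g(1) = mex{} = 0
g(2) = mex{} = 0
g(3) = mex{} = 0
g(4) = mex{0} = 1
g(5) = mex{0} = 1
g(6) = mex{0} = 1
g(7) = mex{0} = 1
g(8) = mex{0,1} = 2
So g(8) = 2.
Grundy values for heap C (subtraction set {5, 6}):
g(0) = mex{} = 0
g(1) = mex{} = 0
g(2) = mex{} = 0
g(3) = mex{} = 0
g(4) = mex{} = 0
g(5) = mex{0} = 1
g(6) = mex{0} = 1
g(7) = mex{0} = 1
So g(7) = 1.
The value of a disjunctive sum is the nim-sum of the parts.
Combined value = 13 ⊕ 2 ⊕ 1 = 14.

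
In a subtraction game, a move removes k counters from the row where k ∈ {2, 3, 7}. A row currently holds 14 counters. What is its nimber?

2

Build the Grundy sequence with g(k) = mex{g(k−s) : s ∈ {2, 3, 7}, s ≤ k}:
g(0) = mex{} = 0
g(1) = mex{} = 0
g(2) = mex{0} = 1
g(3) = mex{0} = 1
g(4) = mex{0,1} = 2
g(5) = mex{1} = 0
g(6) = mex{1,2} = 0
g(7) = mex{0,2} = 1
g(8) = mex{0} = 1
g(9) = mex{0,1} = 2
g(10) = mex{1} = 0
g(11) = mex{1,2} = 0
g(12) = mex{0,2} = 1
g(13) = mex{0} = 1
g(14) = mex{0,1} = 2
So g(14) = 2.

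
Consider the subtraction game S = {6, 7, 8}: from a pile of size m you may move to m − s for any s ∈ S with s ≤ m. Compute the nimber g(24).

Build the Grundy sequence with g(k) = mex{g(k−s) : s ∈ {6, 7, 8}, s ≤ k}:
k:     0  1  2  3  4  5  6  7  8  9 10 11 12 13 14 15 16 17 18 19 20 21 22 23 24
g(k):  0  0  0  0  0  0  1  1  1  1  1  1  2  2  0  0  0  0  0  0  1  1  1  1  1
So g(24) = 1.

1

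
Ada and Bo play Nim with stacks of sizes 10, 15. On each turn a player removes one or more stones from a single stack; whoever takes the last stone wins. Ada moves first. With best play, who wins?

Nim-sum: 10 ⊕ 15 = 5.
The nim-sum is 5 ≠ 0, so this is an N-position: the player to move can win; Ada has a winning move.

Ada wins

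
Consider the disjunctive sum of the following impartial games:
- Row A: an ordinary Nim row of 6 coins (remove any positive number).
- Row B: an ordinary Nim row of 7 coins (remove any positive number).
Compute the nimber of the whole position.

1

Row A is a plain Nim row of size 6, so its Grundy value is 6.
Row B is a plain Nim row of size 7, so its Grundy value is 7.
By the Sprague-Grundy theorem, the Grundy value of a sum of independent games is the XOR of the component values.
Combined value = 6 ⊕ 7 = 1.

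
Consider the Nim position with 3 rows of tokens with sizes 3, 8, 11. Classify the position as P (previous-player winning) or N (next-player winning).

P-position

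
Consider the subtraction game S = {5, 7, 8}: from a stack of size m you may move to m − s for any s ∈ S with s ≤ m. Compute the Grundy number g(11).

2

Build the Grundy sequence with g(k) = mex{g(k−s) : s ∈ {5, 7, 8}, s ≤ k}:
k:     0  1  2  3  4  5  6  7  8  9 10 11
g(k):  0  0  0  0  0  1  1  1  1  1  2  2
So g(11) = 2.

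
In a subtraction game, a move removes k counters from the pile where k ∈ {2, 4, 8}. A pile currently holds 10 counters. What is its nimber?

2

Build the Grundy sequence with g(k) = mex{g(k−s) : s ∈ {2, 4, 8}, s ≤ k}:
k:     0  1  2  3  4  5  6  7  8  9 10
g(k):  0  0  1  1  2  2  0  0  1  1  2
So g(10) = 2.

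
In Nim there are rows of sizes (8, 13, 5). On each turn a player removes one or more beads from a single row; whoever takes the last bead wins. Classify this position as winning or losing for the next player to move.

Compute the nim-sum pairwise:
8 ⊕ 13 = 5
5 ⊕ 5 = 0
The nim-sum is 0, so this is a P-position: the player to move is in a losing position under optimal play.

Losing position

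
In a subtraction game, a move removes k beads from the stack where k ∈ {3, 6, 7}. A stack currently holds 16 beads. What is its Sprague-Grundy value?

Grundy values for subtraction set {3, 6, 7}:
k:     0  1  2  3  4  5  6  7  8  9 10 11 12 13 14 15 16
g(k):  0  0  0  1  1  1  2  2  2  3  0  0  0  1  1  1  2
So g(16) = 2.

2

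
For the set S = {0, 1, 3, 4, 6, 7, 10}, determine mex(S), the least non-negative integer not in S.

The values 0, 1 are all present; 2 is the first non-negative integer missing from the set.

2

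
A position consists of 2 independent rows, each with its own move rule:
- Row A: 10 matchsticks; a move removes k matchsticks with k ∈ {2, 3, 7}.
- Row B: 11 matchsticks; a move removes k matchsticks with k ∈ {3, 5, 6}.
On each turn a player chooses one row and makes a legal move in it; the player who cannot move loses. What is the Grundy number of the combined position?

0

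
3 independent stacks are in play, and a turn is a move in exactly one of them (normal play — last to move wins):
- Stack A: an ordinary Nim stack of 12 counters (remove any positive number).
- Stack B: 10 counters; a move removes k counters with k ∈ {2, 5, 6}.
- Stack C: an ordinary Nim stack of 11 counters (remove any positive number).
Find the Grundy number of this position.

6

Stack A is a plain Nim stack of size 12, so its Grundy value is 12.
For stack B, compute g(0), g(1), … with moves {2, 5, 6}:
g(0) = mex{} = 0
g(1) = mex{} = 0
g(2) = mex{0} = 1
g(3) = mex{0} = 1
g(4) = mex{1} = 0
g(5) = mex{0,1} = 2
g(6) = mex{0} = 1
g(7) = mex{0,1,2} = 3
g(8) = mex{1} = 0
g(9) = mex{0,1,3} = 2
g(10) = mex{0,2} = 1
So g(10) = 1.
Stack C is a plain Nim stack of size 11, so its Grundy value is 11.
The value of a disjunctive sum is the nim-sum of the parts.
Combined value = 12 ⊕ 1 ⊕ 11 = 6.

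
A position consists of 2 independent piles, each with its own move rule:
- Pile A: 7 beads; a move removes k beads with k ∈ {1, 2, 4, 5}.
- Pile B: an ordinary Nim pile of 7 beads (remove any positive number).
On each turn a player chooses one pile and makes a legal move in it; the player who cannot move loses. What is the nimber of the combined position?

6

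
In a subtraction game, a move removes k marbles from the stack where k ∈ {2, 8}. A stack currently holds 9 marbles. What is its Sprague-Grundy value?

Build the Grundy sequence with g(k) = mex{g(k−s) : s ∈ {2, 8}, s ≤ k}:
k:     0  1  2  3  4  5  6  7  8  9
g(k):  0  0  1  1  0  0  1  1  2  2
So g(9) = 2.

2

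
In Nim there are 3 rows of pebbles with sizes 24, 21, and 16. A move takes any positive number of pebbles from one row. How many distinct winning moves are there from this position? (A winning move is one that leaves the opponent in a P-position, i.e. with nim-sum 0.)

3

In binary:
  11000  (24)
  10101  (21)
  10000  (16)
  -----
  11101  (29)
The overall nim-sum is X = 29. A row of size p has a winning move iff p XOR X < p (reduce it to p XOR X).
  24: 24 XOR 29 = 5 < 24 — winning move (to 5).
  21: 21 XOR 29 = 8 < 21 — winning move (to 8).
  16: 16 XOR 29 = 13 < 16 — winning move (to 13).
That gives 3 winning moves.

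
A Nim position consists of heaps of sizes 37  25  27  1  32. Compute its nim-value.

Compute the nim-sum pairwise:
37 XOR 25 = 60
60 XOR 27 = 39
39 XOR 1 = 38
38 XOR 32 = 6

6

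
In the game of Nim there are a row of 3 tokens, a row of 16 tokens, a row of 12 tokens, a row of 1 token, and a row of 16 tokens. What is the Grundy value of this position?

Compute the nim-sum pairwise:
3 XOR 16 = 19
19 XOR 12 = 31
31 XOR 1 = 30
30 XOR 16 = 14

14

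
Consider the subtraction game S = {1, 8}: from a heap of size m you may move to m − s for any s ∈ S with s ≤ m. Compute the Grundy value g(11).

0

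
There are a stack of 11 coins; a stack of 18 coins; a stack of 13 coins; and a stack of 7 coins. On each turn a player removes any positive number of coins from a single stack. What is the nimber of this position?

Nim-sum: 11 ⊕ 18 ⊕ 13 ⊕ 7 = 19.

19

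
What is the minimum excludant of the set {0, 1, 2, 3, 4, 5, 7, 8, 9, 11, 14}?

The values 0, 1, 2, 3, 4, 5 are all present; 6 is the first non-negative integer missing from the set.

6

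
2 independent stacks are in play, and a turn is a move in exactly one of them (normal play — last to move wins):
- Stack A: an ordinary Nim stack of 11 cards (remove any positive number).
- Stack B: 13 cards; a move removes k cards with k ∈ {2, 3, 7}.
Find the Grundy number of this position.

10

Stack A is a plain Nim stack of size 11, so its Grundy value is 11.
For stack B, compute g(0), g(1), … with moves {2, 3, 7}:
k:     0  1  2  3  4  5  6  7  8  9 10 11 12 13
g(k):  0  0  1  1  2  0  0  1  1  2  0  0  1  1
So g(13) = 1.
By the Sprague-Grundy theorem, the Grundy value of a sum of independent games is the XOR of the component values.
Combined value = 11 ⊕ 1 = 10.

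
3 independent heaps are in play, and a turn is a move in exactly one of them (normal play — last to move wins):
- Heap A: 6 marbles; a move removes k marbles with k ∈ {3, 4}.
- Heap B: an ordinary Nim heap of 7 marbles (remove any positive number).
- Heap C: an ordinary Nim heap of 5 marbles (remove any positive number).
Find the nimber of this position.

0

Grundy values for heap A (subtraction set {3, 4}):
k:     0  1  2  3  4  5  6
g(k):  0  0  0  1  1  1  2
So g(6) = 2.
Heap B is a plain Nim heap of size 7, so its Grundy value is 7.
Heap C is a plain Nim heap of size 5, so its Grundy value is 5.
The value of a disjunctive sum is the nim-sum of the parts.
Combined value = 2 ⊕ 7 ⊕ 5 = 0.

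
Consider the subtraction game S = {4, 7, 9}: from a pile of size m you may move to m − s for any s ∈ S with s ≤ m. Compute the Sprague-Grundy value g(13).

Grundy values for subtraction set {4, 7, 9}:
k:     0  1  2  3  4  5  6  7  8  9 10 11 12 13
g(k):  0  0  0  0  1  1  1  1  2  2  2  2  3  0
So g(13) = 0.

0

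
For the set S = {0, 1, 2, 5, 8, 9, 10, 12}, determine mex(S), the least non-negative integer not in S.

3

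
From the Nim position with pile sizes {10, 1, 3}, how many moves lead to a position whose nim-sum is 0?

1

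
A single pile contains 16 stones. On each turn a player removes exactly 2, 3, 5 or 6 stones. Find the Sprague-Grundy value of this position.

Build the Grundy sequence with g(k) = mex{g(k−s) : s ∈ {2, 3, 5, 6}, s ≤ k}:
k:     0  1  2  3  4  5  6  7  8  9 10 11 12 13 14 15 16
g(k):  0  0  1  1  2  2  3  3  0  0  1  1  2  2  3  3  0
So g(16) = 0.

0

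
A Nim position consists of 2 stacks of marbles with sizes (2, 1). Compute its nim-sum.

3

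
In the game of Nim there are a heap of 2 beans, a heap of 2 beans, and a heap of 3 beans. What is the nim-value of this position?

Nim-sum: 2 XOR 2 XOR 3 = 3.

3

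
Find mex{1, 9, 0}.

The values 0, 1 are all present; 2 is the first non-negative integer missing from the set.

2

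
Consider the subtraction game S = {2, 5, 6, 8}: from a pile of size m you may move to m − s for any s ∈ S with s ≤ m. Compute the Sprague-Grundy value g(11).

0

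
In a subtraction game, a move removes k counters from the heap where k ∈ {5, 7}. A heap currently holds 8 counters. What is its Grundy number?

Build the Grundy sequence with g(k) = mex{g(k−s) : s ∈ {5, 7}, s ≤ k}:
g(0) = mex{} = 0
g(1) = mex{} = 0
g(2) = mex{} = 0
g(3) = mex{} = 0
g(4) = mex{} = 0
g(5) = mex{0} = 1
g(6) = mex{0} = 1
g(7) = mex{0} = 1
g(8) = mex{0} = 1
So g(8) = 1.

1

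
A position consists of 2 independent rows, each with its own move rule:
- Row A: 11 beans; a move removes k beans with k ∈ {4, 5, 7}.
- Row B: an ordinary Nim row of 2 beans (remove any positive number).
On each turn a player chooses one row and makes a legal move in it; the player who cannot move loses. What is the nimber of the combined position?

2

For row A, compute g(0), g(1), … with moves {4, 5, 7}:
k:     0  1  2  3  4  5  6  7  8  9 10 11
g(k):  0  0  0  0  1  1  1  1  2  2  2  0
So g(11) = 0.
Row B is a plain Nim row of size 2, so its Grundy value is 2.
By the Sprague-Grundy theorem, the Grundy value of a sum of independent games is the XOR of the component values.
Combined value = 0 XOR 2 = 2.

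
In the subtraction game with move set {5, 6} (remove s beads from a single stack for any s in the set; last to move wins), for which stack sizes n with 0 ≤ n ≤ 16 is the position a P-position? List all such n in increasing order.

Compute g(0), g(1), … for moves {5, 6}:
k:     0  1  2  3  4  5  6  7  8  9 10 11 12 13 14 15 16
g(k):  0  0  0  0  0  1  1  1  1  1  2  0  0  0  0  0  1
The P-positions (g = 0) in 0..16 are 0, 1, 2, 3, 4, 11, 12, 13, 14, 15.

0, 1, 2, 3, 4, 11, 12, 13, 14, 15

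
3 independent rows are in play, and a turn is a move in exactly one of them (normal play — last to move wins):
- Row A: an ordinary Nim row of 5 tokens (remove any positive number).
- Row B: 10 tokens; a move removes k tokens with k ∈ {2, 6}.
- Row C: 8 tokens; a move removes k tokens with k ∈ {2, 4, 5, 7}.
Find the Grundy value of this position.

0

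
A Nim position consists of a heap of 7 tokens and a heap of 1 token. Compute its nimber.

6

Compute the nim-sum pairwise:
7 ^ 1 = 6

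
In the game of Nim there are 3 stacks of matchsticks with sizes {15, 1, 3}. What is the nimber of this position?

Compute the nim-sum pairwise:
15 ⊕ 1 = 14
14 ⊕ 3 = 13

13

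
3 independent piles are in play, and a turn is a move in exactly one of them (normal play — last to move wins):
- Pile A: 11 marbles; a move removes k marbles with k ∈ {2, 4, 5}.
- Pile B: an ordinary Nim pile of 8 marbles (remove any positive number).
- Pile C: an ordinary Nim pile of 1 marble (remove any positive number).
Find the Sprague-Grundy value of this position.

Build the Grundy sequence for pile A with g(k) = mex{g(k−s) : s ∈ {2, 4, 5}, s ≤ k}:
g(0) = mex{} = 0
g(1) = mex{} = 0
g(2) = mex{0} = 1
g(3) = mex{0} = 1
g(4) = mex{0,1} = 2
g(5) = mex{0,1} = 2
g(6) = mex{0,1,2} = 3
g(7) = mex{1,2} = 0
g(8) = mex{1,2,3} = 0
g(9) = mex{0,2} = 1
g(10) = mex{0,2,3} = 1
g(11) = mex{0,1,3} = 2
So g(11) = 2.
Pile B is a plain Nim pile of size 8, so its Grundy value is 8.
Pile C is a plain Nim pile of size 1, so its Grundy value is 1.
The value of a disjunctive sum is the nim-sum of the parts.
Combined value = 2 XOR 8 XOR 1 = 11.

11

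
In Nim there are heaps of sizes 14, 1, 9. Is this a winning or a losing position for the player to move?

Bitwise XOR of the heap sizes:
  1110  (14)
  0001  (1)
  1001  (9)
  ----
  0110  (6)
The nim-sum is 6 ≠ 0, so this is an N-position: the player to move can win.

Winning position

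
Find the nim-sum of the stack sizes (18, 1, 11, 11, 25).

10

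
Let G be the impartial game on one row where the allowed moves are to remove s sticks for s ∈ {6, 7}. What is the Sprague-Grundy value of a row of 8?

1

Build the Grundy sequence with g(k) = mex{g(k−s) : s ∈ {6, 7}, s ≤ k}:
g(0) = mex{} = 0
g(1) = mex{} = 0
g(2) = mex{} = 0
g(3) = mex{} = 0
g(4) = mex{} = 0
g(5) = mex{} = 0
g(6) = mex{0} = 1
g(7) = mex{0} = 1
g(8) = mex{0} = 1
So g(8) = 1.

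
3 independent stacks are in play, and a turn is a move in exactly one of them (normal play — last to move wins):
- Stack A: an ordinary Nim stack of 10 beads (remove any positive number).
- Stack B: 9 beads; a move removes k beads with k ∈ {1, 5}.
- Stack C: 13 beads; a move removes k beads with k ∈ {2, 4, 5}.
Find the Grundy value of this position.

Stack A is a plain Nim stack of size 10, so its Grundy value is 10.
Grundy values for stack B (subtraction set {1, 5}):
g(0) = mex{} = 0
g(1) = mex{0} = 1
g(2) = mex{1} = 0
g(3) = mex{0} = 1
g(4) = mex{1} = 0
g(5) = mex{0} = 1
g(6) = mex{1} = 0
g(7) = mex{0} = 1
g(8) = mex{1} = 0
g(9) = mex{0} = 1
So g(9) = 1.
Build the Grundy sequence for stack C with g(k) = mex{g(k−s) : s ∈ {2, 4, 5}, s ≤ k}:
k:     0  1  2  3  4  5  6  7  8  9 10 11 12 13
g(k):  0  0  1  1  2  2  3  0  0  1  1  2  2  3
So g(13) = 3.
By the Sprague-Grundy theorem, the Grundy value of a sum of independent games is the XOR of the component values.
Combined value = 10 XOR 1 XOR 3 = 8.

8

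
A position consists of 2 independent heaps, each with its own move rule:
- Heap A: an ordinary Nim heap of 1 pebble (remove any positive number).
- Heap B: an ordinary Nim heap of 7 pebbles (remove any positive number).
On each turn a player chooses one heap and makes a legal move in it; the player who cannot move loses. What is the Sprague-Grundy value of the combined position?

6

Heap A is a plain Nim heap of size 1, so its Grundy value is 1.
Heap B is a plain Nim heap of size 7, so its Grundy value is 7.
By the Sprague-Grundy theorem, the Grundy value of a sum of independent games is the XOR of the component values.
Combined value = 1 XOR 7 = 6.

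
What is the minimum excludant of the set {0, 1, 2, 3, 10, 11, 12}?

4

The values 0, 1, 2, 3 are all present; 4 is the first non-negative integer missing from the set.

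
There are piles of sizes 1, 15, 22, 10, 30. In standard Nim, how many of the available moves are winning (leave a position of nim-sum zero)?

3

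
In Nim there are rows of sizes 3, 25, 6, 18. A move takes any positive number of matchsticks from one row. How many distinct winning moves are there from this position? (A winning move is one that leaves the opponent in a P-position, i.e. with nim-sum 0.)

1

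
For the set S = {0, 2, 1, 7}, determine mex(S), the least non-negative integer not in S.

3

The values 0, 1, 2 are all present; 3 is the first non-negative integer missing from the set.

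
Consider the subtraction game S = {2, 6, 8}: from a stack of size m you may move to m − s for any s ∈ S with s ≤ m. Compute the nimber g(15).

Compute g(0), g(1), … for moves {2, 6, 8}:
k:     0  1  2  3  4  5  6  7  8  9 10 11 12 13 14 15
g(k):  0  0  1  1  0  0  1  1  2  2  3  3  2  2  0  0
So g(15) = 0.

0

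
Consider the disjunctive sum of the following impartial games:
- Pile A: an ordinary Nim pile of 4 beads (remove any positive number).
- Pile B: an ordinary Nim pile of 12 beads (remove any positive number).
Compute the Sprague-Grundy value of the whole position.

8

Pile A is a plain Nim pile of size 4, so its Grundy value is 4.
Pile B is a plain Nim pile of size 12, so its Grundy value is 12.
By the Sprague-Grundy theorem, the Grundy value of a sum of independent games is the XOR of the component values.
Combined value = 4 XOR 12 = 8.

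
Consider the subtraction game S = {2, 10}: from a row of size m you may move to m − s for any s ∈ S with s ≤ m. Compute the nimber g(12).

0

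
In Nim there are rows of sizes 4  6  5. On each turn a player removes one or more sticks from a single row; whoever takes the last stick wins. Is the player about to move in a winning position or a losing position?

Winning position

Compute the nim-sum pairwise:
4 XOR 6 = 2
2 XOR 5 = 7
The nim-sum is 7 ≠ 0, so this is an N-position: the player to move can win.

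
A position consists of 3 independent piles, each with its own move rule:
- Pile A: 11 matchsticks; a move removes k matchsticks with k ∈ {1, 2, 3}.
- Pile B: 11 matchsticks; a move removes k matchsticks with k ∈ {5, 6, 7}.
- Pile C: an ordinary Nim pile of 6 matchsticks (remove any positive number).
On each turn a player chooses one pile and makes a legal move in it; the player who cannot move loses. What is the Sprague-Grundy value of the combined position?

7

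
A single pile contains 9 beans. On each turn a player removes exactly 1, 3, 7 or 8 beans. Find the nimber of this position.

3

Build the Grundy sequence with g(k) = mex{g(k−s) : s ∈ {1, 3, 7, 8}, s ≤ k}:
g(0) = mex{} = 0
g(1) = mex{0} = 1
g(2) = mex{1} = 0
g(3) = mex{0} = 1
g(4) = mex{1} = 0
g(5) = mex{0} = 1
g(6) = mex{1} = 0
g(7) = mex{0} = 1
g(8) = mex{0,1} = 2
g(9) = mex{0,1,2} = 3
So g(9) = 3.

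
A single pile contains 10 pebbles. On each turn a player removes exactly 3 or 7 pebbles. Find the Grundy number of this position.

0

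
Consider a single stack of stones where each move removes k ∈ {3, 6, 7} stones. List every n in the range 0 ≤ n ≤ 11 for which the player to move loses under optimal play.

0, 1, 2, 10, 11

Build the Grundy sequence with g(k) = mex{g(k−s) : s ∈ {3, 6, 7}, s ≤ k}:
g(0) = mex{} = 0
g(1) = mex{} = 0
g(2) = mex{} = 0
g(3) = mex{0} = 1
g(4) = mex{0} = 1
g(5) = mex{0} = 1
g(6) = mex{0,1} = 2
g(7) = mex{0,1} = 2
g(8) = mex{0,1} = 2
g(9) = mex{0,1,2} = 3
g(10) = mex{1,2} = 0
g(11) = mex{1,2} = 0
The P-positions (g = 0) in 0..11 are 0, 1, 2, 10, 11.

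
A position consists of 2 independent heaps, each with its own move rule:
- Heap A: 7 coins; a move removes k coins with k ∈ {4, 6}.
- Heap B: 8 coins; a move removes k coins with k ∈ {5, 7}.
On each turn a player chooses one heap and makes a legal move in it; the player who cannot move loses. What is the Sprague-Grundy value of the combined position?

0

For heap A, compute g(0), g(1), … with moves {4, 6}:
g(0) = mex{} = 0
g(1) = mex{} = 0
g(2) = mex{} = 0
g(3) = mex{} = 0
g(4) = mex{0} = 1
g(5) = mex{0} = 1
g(6) = mex{0} = 1
g(7) = mex{0} = 1
So g(7) = 1.
For heap B, compute g(0), g(1), … with moves {5, 7}:
k:     0  1  2  3  4  5  6  7  8
g(k):  0  0  0  0  0  1  1  1  1
So g(8) = 1.
The value of a disjunctive sum is the nim-sum of the parts.
Combined value = 1 XOR 1 = 0.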